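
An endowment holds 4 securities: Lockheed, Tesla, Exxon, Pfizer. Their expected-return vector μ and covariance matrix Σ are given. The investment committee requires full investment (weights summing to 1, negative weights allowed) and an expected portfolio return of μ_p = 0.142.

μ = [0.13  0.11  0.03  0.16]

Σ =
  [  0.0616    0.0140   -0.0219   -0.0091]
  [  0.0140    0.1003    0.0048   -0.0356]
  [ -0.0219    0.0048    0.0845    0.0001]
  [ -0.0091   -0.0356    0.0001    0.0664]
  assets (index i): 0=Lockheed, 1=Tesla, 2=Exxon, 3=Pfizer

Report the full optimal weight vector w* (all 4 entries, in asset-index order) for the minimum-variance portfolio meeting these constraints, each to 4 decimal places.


0.2613  0.2548  -0.0198  0.5038

u=Σ⁻¹μ = [2.5256  2.0741  0.8872  3.8664]
v=Σ⁻¹𝟙 = [22.6048  15.3729  16.7884  26.3750]
a=μᵀu=1.201719  b=𝟙ᵀu=9.353292  c=𝟙ᵀv=81.141064  D=ac−b²=10.024709
λ₁=(c·0.142−b)/D = (81.141064·0.142−9.353292)/10.024709 = 0.216339
λ₂=(a−b·0.142)/D = (1.201719−9.353292·0.142)/10.024709 = -0.012614
w* = 0.216339·u + -0.012614·v:
  w_0 = 0.216339·2.5256 + -0.012614·22.6048 = 0.2613  (Lockheed)
  w_1 = 0.216339·2.0741 + -0.012614·15.3729 = 0.2548  (Tesla)
  w_2 = 0.216339·0.8872 + -0.012614·16.7884 = -0.0198  (Exxon)
  w_3 = 0.216339·3.8664 + -0.012614·26.3750 = 0.5038  (Pfizer)
Σw_i=1.0000  μᵀw=0.1420
σ²=wᵀΣw=λ₁·μ_p+λ₂ = 0.216339·0.142 + -0.012614 = 0.018107 ≈ 0.0181


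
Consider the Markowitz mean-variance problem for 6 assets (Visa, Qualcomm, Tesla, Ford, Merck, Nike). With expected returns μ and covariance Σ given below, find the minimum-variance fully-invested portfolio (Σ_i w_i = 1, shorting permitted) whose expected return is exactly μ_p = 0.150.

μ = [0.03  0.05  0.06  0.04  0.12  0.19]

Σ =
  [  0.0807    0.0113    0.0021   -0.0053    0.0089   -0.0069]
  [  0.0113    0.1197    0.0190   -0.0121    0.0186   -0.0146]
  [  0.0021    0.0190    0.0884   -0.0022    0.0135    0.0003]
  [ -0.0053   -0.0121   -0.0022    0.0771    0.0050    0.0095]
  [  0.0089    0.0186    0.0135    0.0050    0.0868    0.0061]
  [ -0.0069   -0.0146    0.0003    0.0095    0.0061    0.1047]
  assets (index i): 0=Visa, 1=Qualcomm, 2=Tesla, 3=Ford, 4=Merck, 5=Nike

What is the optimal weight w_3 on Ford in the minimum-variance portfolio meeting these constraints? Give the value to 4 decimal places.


-0.0165

x=Σ⁻¹μ = [0.3642  0.4066  0.4250  0.3297  1.0462  1.8033]
y=Σ⁻¹𝟙 = [12.2078  7.4695  8.8344  13.6495  5.8198  9.7943]
a=μᵀx=0.538119  b=𝟙ᵀx=4.375059  c=𝟙ᵀy=57.775400  D=ac−b²=11.948920
λ₁=(c·0.150−b)/D = (57.775400·0.150−4.375059)/11.948920 = 0.359133
λ₂=(a−b·0.150)/D = (0.538119−4.375059·0.150)/11.948920 = -0.009887
w* = 0.359133·x + -0.009887·y:
  w_0 = 0.359133·0.3642 + -0.009887·12.2078 = 0.0101  (Visa)
  w_1 = 0.359133·0.4066 + -0.009887·7.4695 = 0.0722  (Qualcomm)
  w_2 = 0.359133·0.4250 + -0.009887·8.8344 = 0.0653  (Tesla)
  w_3 = 0.359133·0.3297 + -0.009887·13.6495 = -0.0165  (Ford)
  w_4 = 0.359133·1.0462 + -0.009887·5.8198 = 0.3182  (Merck)
  w_5 = 0.359133·1.8033 + -0.009887·9.7943 = 0.5508  (Nike)
Σw_i=1.0000  μᵀw=0.1500
σ²=wᵀΣw=λ₁·μ_p+λ₂ = 0.359133·0.150 + -0.009887 = 0.043983 ≈ 0.0440


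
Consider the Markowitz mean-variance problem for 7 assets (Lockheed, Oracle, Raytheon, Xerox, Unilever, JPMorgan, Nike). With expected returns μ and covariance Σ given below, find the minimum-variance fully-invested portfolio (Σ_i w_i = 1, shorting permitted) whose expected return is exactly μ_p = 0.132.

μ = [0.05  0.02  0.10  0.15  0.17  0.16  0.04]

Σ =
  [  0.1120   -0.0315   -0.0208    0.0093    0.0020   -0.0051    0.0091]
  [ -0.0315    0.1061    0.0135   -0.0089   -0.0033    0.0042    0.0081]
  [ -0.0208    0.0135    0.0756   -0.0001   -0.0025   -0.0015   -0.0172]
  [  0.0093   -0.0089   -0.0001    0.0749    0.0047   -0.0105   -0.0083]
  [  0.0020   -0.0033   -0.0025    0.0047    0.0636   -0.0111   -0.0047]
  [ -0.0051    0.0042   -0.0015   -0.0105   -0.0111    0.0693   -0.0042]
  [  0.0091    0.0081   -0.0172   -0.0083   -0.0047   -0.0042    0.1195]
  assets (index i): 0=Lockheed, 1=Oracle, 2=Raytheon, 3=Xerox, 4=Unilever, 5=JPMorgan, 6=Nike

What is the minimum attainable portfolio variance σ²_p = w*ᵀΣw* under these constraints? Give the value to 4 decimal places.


0.0104

p=Σ⁻¹μ = [0.6855  0.2478  1.8550  2.3151  3.2123  3.3064  0.9361]
q=Σ⁻¹𝟙 = [13.9505  11.3780  18.8566  16.0775  20.0690  21.5477  11.9120]
a=μᵀp=1.684566  b=𝟙ᵀp=12.558219  c=𝟙ᵀq=113.791401  D=ac−b²=33.980284
λ₁=(c·0.132−b)/D = (113.791401·0.132−12.558219)/33.980284 = 0.072461
λ₂=(a−b·0.132)/D = (1.684566−12.558219·0.132)/33.980284 = 0.000791
w* = 0.072461·p + 0.000791·q:
  w_0 = 0.072461·0.6855 + 0.000791·13.9505 = 0.0607  (Lockheed)
  w_1 = 0.072461·0.2478 + 0.000791·11.3780 = 0.0270  (Oracle)
  w_2 = 0.072461·1.8550 + 0.000791·18.8566 = 0.1493  (Raytheon)
  w_3 = 0.072461·2.3151 + 0.000791·16.0775 = 0.1805  (Xerox)
  w_4 = 0.072461·3.2123 + 0.000791·20.0690 = 0.2486  (Unilever)
  w_5 = 0.072461·3.3064 + 0.000791·21.5477 = 0.2566  (JPMorgan)
  w_6 = 0.072461·0.9361 + 0.000791·11.9120 = 0.0773  (Nike)
Σw_i=1.0000  μᵀw=0.1320
σ²=wᵀΣw=λ₁·μ_p+λ₂ = 0.072461·0.132 + 0.000791 = 0.010356 ≈ 0.0104


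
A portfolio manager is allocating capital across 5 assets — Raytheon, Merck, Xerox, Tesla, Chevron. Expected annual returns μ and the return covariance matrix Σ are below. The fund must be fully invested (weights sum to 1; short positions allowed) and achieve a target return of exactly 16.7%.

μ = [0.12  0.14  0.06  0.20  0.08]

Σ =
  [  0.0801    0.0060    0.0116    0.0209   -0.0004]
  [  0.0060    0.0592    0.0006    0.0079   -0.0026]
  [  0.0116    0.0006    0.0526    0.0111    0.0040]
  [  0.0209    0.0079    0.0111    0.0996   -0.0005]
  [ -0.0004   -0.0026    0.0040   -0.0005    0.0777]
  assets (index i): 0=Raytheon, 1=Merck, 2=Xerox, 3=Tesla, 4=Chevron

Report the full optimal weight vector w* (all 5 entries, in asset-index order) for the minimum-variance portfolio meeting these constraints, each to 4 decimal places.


0.1403  0.4151  -0.1272  0.4495  0.1224

g=Σ⁻¹μ = [0.8521  2.1062  0.5059  1.6113  1.0888]
h=Σ⁻¹𝟙 = [7.7463  15.7711  14.9845  5.5576  12.7020]
a=μᵀg=0.836828  b=𝟙ᵀg=6.164259  c=𝟙ᵀh=56.761491  D=ac−b²=9.501493
λ₁=(c·0.167−b)/D = (56.761491·0.167−6.164259)/9.501493 = 0.348883
λ₂=(a−b·0.167)/D = (0.836828−6.164259·0.167)/9.501493 = -0.020271
w* = 0.348883·g + -0.020271·h:
  w_0 = 0.348883·0.8521 + -0.020271·7.7463 = 0.1403  (Raytheon)
  w_1 = 0.348883·2.1062 + -0.020271·15.7711 = 0.4151  (Merck)
  w_2 = 0.348883·0.5059 + -0.020271·14.9845 = -0.1272  (Xerox)
  w_3 = 0.348883·1.6113 + -0.020271·5.5576 = 0.4495  (Tesla)
  w_4 = 0.348883·1.0888 + -0.020271·12.7020 = 0.1224  (Chevron)
Σw_i=1.0000  μᵀw=0.1670
σ²=wᵀΣw=λ₁·μ_p+λ₂ = 0.348883·0.167 + -0.020271 = 0.037993 ≈ 0.0380


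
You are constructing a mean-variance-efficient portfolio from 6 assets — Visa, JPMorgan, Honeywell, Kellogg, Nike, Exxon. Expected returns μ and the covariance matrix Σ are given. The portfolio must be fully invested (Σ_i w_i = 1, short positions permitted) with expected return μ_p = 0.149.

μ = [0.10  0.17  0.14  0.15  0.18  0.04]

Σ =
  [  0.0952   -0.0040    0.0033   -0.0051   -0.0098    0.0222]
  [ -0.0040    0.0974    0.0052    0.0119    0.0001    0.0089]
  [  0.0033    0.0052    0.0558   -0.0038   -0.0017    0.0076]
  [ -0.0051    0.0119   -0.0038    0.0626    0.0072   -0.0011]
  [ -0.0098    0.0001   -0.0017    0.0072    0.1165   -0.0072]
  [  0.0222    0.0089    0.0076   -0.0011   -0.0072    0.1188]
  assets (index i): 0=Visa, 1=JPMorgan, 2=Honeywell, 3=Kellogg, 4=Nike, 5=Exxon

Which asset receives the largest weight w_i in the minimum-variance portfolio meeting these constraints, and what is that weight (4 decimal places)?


x=Σ⁻¹μ = [1.3143  1.3994  2.5067  2.2100  1.5507  -0.0596]
y=Σ⁻¹𝟙 = [10.7155  7.3830  17.1915  15.5360  9.1068  5.4580]
a=μᵀx=1.328500  b=𝟙ᵀx=8.921397  c=𝟙ᵀy=65.390691  D=ac−b²=7.280197
λ₁=(c·0.149−b)/D = (65.390691·0.149−8.921397)/7.280197 = 0.112884
λ₂=(a−b·0.149)/D = (1.328500−8.921397·0.149)/7.280197 = -0.000108
w* = 0.112884·x + -0.000108·y:
  w_0 = 0.112884·1.3143 + -0.000108·10.7155 = 0.1472  (Visa)
  w_1 = 0.112884·1.3994 + -0.000108·7.3830 = 0.1572  (JPMorgan)
  w_2 = 0.112884·2.5067 + -0.000108·17.1915 = 0.2811  (Honeywell)
  w_3 = 0.112884·2.2100 + -0.000108·15.5360 = 0.2478  (Kellogg)
  w_4 = 0.112884·1.5507 + -0.000108·9.1068 = 0.1741  (Nike)
  w_5 = 0.112884·-0.0596 + -0.000108·5.4580 = -0.0073  (Exxon)
Σw_i=1.0000  μᵀw=0.1490
σ²=wᵀΣw=λ₁·μ_p+λ₂ = 0.112884·0.149 + -0.000108 = 0.016711 ≈ 0.0167

Honeywell (0.2811)


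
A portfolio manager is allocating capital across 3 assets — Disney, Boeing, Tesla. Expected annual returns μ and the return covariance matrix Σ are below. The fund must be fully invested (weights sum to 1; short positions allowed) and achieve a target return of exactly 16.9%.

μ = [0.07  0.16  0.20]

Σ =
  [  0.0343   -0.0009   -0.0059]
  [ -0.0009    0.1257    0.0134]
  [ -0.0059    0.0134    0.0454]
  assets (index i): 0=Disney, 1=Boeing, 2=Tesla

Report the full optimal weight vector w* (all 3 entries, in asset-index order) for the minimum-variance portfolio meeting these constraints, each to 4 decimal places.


0.2051  0.1083  0.6865

p=Σ⁻¹μ = [2.8422  0.8097  4.5357]
q=Σ⁻¹𝟙 = [33.5571  5.5576  24.7470]
a=μᵀp=1.235644  b=𝟙ᵀp=8.187621  c=𝟙ᵀq=63.861758  D=ac−b²=11.873227
λ₁=(c·0.169−b)/D = (63.861758·0.169−8.187621)/11.873227 = 0.219403
λ₂=(a−b·0.169)/D = (1.235644−8.187621·0.169)/11.873227 = -0.012470
w* = 0.219403·p + -0.012470·q:
  w_0 = 0.219403·2.8422 + -0.012470·33.5571 = 0.2051  (Disney)
  w_1 = 0.219403·0.8097 + -0.012470·5.5576 = 0.1083  (Boeing)
  w_2 = 0.219403·4.5357 + -0.012470·24.7470 = 0.6865  (Tesla)
Σw_i=1.0000  μᵀw=0.1690
σ²=wᵀΣw=λ₁·μ_p+λ₂ = 0.219403·0.169 + -0.012470 = 0.024609 ≈ 0.0246


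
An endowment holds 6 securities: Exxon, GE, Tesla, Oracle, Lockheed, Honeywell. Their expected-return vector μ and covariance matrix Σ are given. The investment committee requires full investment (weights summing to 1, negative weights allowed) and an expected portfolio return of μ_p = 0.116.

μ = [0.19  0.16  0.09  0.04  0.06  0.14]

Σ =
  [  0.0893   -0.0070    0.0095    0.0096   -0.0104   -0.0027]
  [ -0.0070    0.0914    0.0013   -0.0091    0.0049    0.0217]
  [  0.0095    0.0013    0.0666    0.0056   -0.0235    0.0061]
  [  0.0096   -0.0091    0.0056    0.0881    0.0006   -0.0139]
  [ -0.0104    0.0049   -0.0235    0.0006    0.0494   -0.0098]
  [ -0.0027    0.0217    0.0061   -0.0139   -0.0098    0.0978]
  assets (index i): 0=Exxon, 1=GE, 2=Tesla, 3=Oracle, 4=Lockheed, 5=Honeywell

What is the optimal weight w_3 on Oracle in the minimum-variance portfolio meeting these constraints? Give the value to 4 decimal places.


0.0556

u=Σ⁻¹μ = [2.3621  1.4767  1.7656  0.4379  2.6756  1.3893]
v=Σ⁻¹𝟙 = [12.6525  7.7844  23.5840  11.0089  35.7033  12.5183]
a=μᵀu=1.216523  b=𝟙ᵀu=10.107170  c=𝟙ᵀv=103.251508  D=ac−b²=23.453002
λ₁=(c·0.116−b)/D = (103.251508·0.116−10.107170)/23.453002 = 0.079734
λ₂=(a−b·0.116)/D = (1.216523−10.107170·0.116)/23.453002 = 0.001880
w* = 0.079734·u + 0.001880·v:
  w_0 = 0.079734·2.3621 + 0.001880·12.6525 = 0.2121  (Exxon)
  w_1 = 0.079734·1.4767 + 0.001880·7.7844 = 0.1324  (GE)
  w_2 = 0.079734·1.7656 + 0.001880·23.5840 = 0.1851  (Tesla)
  w_3 = 0.079734·0.4379 + 0.001880·11.0089 = 0.0556  (Oracle)
  w_4 = 0.079734·2.6756 + 0.001880·35.7033 = 0.2805  (Lockheed)
  w_5 = 0.079734·1.3893 + 0.001880·12.5183 = 0.1343  (Honeywell)
Σw_i=1.0000  μᵀw=0.1160
σ²=wᵀΣw=λ₁·μ_p+λ₂ = 0.079734·0.116 + 0.001880 = 0.011129 ≈ 0.0111


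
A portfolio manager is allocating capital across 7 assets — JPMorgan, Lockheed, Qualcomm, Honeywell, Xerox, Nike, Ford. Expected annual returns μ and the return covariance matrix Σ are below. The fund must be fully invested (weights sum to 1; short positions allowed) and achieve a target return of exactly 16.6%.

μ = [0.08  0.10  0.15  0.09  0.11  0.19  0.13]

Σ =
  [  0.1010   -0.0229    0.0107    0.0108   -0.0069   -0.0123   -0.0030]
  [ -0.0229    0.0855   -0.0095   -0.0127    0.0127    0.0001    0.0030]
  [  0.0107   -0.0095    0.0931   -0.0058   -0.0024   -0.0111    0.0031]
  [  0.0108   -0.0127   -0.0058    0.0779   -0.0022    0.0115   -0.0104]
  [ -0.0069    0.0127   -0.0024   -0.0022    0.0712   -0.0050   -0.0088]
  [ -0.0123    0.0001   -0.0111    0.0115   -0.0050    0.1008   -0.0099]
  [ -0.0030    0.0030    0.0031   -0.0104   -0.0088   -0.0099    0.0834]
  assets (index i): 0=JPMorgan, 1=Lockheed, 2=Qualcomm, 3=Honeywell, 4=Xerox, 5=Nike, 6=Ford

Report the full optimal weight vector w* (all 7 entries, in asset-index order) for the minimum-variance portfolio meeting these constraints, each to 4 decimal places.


-0.0392  -0.0102  0.2962  -0.0627  0.1340  0.4664  0.2155

u=Σ⁻¹μ = [1.2814  1.5705  1.9748  1.3649  1.9306  2.4069  2.1346]
v=Σ⁻¹𝟙 = [13.8157  16.0781  13.2510  15.1883  16.4609  13.7719  16.6821]
a=μᵀu=1.625796  b=𝟙ᵀu=12.663695  c=𝟙ᵀv=105.248038  D=ac−b²=10.742715
λ₁=(c·0.166−b)/D = (105.248038·0.166−12.663695)/10.742715 = 0.447511
λ₂=(a−b·0.166)/D = (1.625796−12.663695·0.166)/10.742715 = -0.044344
w* = 0.447511·u + -0.044344·v:
  w_0 = 0.447511·1.2814 + -0.044344·13.8157 = -0.0392  (JPMorgan)
  w_1 = 0.447511·1.5705 + -0.044344·16.0781 = -0.0102  (Lockheed)
  w_2 = 0.447511·1.9748 + -0.044344·13.2510 = 0.2962  (Qualcomm)
  w_3 = 0.447511·1.3649 + -0.044344·15.1883 = -0.0627  (Honeywell)
  w_4 = 0.447511·1.9306 + -0.044344·16.4609 = 0.1340  (Xerox)
  w_5 = 0.447511·2.4069 + -0.044344·13.7719 = 0.4664  (Nike)
  w_6 = 0.447511·2.1346 + -0.044344·16.6821 = 0.2155  (Ford)
Σw_i=1.0000  μᵀw=0.1660
σ²=wᵀΣw=λ₁·μ_p+λ₂ = 0.447511·0.166 + -0.044344 = 0.029943 ≈ 0.0299


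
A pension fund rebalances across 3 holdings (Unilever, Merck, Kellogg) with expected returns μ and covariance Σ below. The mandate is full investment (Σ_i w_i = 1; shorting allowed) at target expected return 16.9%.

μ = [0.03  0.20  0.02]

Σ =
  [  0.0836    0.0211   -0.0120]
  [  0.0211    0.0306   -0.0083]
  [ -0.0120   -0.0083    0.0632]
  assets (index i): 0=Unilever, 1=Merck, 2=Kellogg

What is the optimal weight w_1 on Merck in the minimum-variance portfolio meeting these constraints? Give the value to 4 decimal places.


x=Σ⁻¹μ = [-1.4657  7.8361  1.0673]
y=Σ⁻¹𝟙 = [6.4525  34.0682  21.5221]
a=μᵀx=1.544597  b=𝟙ᵀx=7.437651  c=𝟙ᵀy=62.042725  D=ac−b²=40.512336
λ₁=(c·0.169−b)/D = (62.042725·0.169−7.437651)/40.512336 = 0.075226
λ₂=(a−b·0.169)/D = (1.544597−7.437651·0.169)/40.512336 = 0.007100
w* = 0.075226·x + 0.007100·y:
  w_0 = 0.075226·-1.4657 + 0.007100·6.4525 = -0.0644  (Unilever)
  w_1 = 0.075226·7.8361 + 0.007100·34.0682 = 0.8314  (Merck)
  w_2 = 0.075226·1.0673 + 0.007100·21.5221 = 0.2331  (Kellogg)
Σw_i=1.0000  μᵀw=0.1690
σ²=wᵀΣw=λ₁·μ_p+λ₂ = 0.075226·0.169 + 0.007100 = 0.019813 ≈ 0.0198

0.8314


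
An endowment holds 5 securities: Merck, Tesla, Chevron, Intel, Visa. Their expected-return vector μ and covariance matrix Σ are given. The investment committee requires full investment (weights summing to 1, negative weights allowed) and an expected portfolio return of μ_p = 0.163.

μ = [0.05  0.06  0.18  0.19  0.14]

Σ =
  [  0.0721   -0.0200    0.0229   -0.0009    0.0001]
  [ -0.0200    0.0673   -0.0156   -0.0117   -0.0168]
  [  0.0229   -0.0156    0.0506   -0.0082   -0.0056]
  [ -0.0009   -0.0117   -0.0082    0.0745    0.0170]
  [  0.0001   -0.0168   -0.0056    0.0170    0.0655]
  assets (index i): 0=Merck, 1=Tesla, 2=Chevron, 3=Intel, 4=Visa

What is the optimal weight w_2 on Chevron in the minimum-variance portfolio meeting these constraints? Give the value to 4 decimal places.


0.4546

u=Σ⁻¹μ = [-0.0667  3.3184  5.4003  3.0589  2.6564]
v=Σ⁻¹𝟙 = [14.3458  34.3621  29.0891  17.1528  22.0939]
a=μᵀu=2.120905  b=𝟙ᵀu=14.367234  c=𝟙ᵀv=117.043705  D=ac−b²=41.821099
λ₁=(c·0.163−b)/D = (117.043705·0.163−14.367234)/41.821099 = 0.112644
λ₂=(a−b·0.163)/D = (2.120905−14.367234·0.163)/41.821099 = -0.005283
w* = 0.112644·u + -0.005283·v:
  w_0 = 0.112644·-0.0667 + -0.005283·14.3458 = -0.0833  (Merck)
  w_1 = 0.112644·3.3184 + -0.005283·34.3621 = 0.1922  (Tesla)
  w_2 = 0.112644·5.4003 + -0.005283·29.0891 = 0.4546  (Chevron)
  w_3 = 0.112644·3.0589 + -0.005283·17.1528 = 0.2539  (Intel)
  w_4 = 0.112644·2.6564 + -0.005283·22.0939 = 0.1825  (Visa)
Σw_i=1.0000  μᵀw=0.1630
σ²=wᵀΣw=λ₁·μ_p+λ₂ = 0.112644·0.163 + -0.005283 = 0.013078 ≈ 0.0131


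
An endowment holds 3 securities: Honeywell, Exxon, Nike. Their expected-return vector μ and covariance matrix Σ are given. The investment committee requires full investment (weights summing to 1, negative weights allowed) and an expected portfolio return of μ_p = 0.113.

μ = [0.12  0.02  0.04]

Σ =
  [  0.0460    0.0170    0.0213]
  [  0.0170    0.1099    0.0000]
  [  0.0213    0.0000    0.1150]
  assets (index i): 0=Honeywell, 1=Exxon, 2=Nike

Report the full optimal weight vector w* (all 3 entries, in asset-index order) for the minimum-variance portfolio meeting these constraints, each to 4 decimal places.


0.9215  0.0362  0.0423

p=Σ⁻¹μ = [2.7773  -0.2476  -0.1666]
q=Σ⁻¹𝟙 = [16.7430  6.5093  5.5946]
a=μᵀp=0.321666  b=𝟙ᵀp=2.363129  c=𝟙ᵀq=28.846835  D=ac−b²=3.694663
λ₁=(c·0.113−b)/D = (28.846835·0.113−2.363129)/3.694663 = 0.242665
λ₂=(a−b·0.113)/D = (0.321666−2.363129·0.113)/3.694663 = 0.014787
w* = 0.242665·p + 0.014787·q:
  w_0 = 0.242665·2.7773 + 0.014787·16.7430 = 0.9215  (Honeywell)
  w_1 = 0.242665·-0.2476 + 0.014787·6.5093 = 0.0362  (Exxon)
  w_2 = 0.242665·-0.1666 + 0.014787·5.5946 = 0.0423  (Nike)
Σw_i=1.0000  μᵀw=0.1130
σ²=wᵀΣw=λ₁·μ_p+λ₂ = 0.242665·0.113 + 0.014787 = 0.042208 ≈ 0.0422


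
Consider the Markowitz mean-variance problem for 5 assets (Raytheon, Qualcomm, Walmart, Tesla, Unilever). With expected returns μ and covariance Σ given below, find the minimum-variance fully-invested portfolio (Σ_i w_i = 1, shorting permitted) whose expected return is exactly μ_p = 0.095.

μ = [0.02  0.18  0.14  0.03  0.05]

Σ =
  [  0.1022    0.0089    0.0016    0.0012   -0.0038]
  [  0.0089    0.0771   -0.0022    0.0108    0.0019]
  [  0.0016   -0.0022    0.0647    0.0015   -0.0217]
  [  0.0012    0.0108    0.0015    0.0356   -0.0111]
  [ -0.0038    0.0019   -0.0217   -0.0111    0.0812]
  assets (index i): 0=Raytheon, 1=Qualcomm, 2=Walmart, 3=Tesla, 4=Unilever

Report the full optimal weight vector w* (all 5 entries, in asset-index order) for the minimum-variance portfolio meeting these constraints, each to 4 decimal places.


x=Σ⁻¹μ = [-0.0034  2.3163  2.6814  0.4446  1.3388]
y=Σ⁻¹𝟙 = [9.2564  7.5390  22.4284  31.6850  22.8972]
a=μᵀx=0.872528  b=𝟙ᵀx=6.777533  c=𝟙ᵀy=93.805995  D=ac−b²=35.913446
λ₁=(c·0.095−b)/D = (93.805995·0.095−6.777533)/35.913446 = 0.059422
λ₂=(a−b·0.095)/D = (0.872528−6.777533·0.095)/35.913446 = 0.006367
w* = 0.059422·x + 0.006367·y:
  w_0 = 0.059422·-0.0034 + 0.006367·9.2564 = 0.0587  (Raytheon)
  w_1 = 0.059422·2.3163 + 0.006367·7.5390 = 0.1856  (Qualcomm)
  w_2 = 0.059422·2.6814 + 0.006367·22.4284 = 0.3021  (Walmart)
  w_3 = 0.059422·0.4446 + 0.006367·31.6850 = 0.2282  (Tesla)
  w_4 = 0.059422·1.3388 + 0.006367·22.8972 = 0.2253  (Unilever)
Σw_i=1.0000  μᵀw=0.0950
σ²=wᵀΣw=λ₁·μ_p+λ₂ = 0.059422·0.095 + 0.006367 = 0.012012 ≈ 0.0120

0.0587  0.1856  0.3021  0.2282  0.2253


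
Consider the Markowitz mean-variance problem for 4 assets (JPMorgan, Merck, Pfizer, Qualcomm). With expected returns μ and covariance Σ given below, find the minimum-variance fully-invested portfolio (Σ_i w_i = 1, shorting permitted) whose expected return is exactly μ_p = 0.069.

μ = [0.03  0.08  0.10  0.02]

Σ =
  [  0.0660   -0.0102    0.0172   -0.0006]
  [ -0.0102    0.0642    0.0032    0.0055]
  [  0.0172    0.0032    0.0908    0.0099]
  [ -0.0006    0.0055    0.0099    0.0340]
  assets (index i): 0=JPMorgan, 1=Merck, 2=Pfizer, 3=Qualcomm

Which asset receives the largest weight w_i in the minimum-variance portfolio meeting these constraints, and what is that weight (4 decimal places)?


u=Σ⁻¹μ = [0.3961  1.2512  0.9702  0.1103]
v=Σ⁻¹𝟙 = [16.6576  15.7851  4.4834  25.8468]
a=μᵀu=0.211204  b=𝟙ᵀu=2.727813  c=𝟙ᵀv=62.772893  D=ac−b²=5.816925
λ₁=(c·0.069−b)/D = (62.772893·0.069−2.727813)/5.816925 = 0.275664
λ₂=(a−b·0.069)/D = (0.211204−2.727813·0.069)/5.816925 = 0.003951
w* = 0.275664·u + 0.003951·v:
  w_0 = 0.275664·0.3961 + 0.003951·16.6576 = 0.1750  (JPMorgan)
  w_1 = 0.275664·1.2512 + 0.003951·15.7851 = 0.4073  (Merck)
  w_2 = 0.275664·0.9702 + 0.003951·4.4834 = 0.2852  (Pfizer)
  w_3 = 0.275664·0.1103 + 0.003951·25.8468 = 0.1325  (Qualcomm)
Σw_i=1.0000  μᵀw=0.0690
σ²=wᵀΣw=λ₁·μ_p+λ₂ = 0.275664·0.069 + 0.003951 = 0.022972 ≈ 0.0230

Merck (0.4073)


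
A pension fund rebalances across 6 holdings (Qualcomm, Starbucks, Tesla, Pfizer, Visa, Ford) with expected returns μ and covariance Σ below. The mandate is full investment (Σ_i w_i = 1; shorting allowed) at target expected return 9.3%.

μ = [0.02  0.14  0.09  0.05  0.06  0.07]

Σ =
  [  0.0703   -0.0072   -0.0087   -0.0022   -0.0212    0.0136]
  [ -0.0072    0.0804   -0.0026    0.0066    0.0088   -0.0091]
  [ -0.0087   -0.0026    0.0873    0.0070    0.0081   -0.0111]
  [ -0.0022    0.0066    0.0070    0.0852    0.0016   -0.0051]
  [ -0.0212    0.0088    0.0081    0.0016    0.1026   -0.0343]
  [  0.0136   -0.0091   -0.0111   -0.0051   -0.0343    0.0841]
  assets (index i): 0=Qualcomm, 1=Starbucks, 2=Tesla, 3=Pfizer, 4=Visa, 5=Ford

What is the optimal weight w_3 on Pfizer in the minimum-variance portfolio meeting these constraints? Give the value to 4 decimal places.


0.0448

x=Σ⁻¹μ = [0.6370  1.8684  1.2185  0.4308  0.9577  1.5091]
y=Σ⁻¹𝟙 = [19.2424  14.0224  13.8063  10.8796  17.9842  20.1130]
a=μᵀx=0.568616  b=𝟙ᵀx=6.621497  c=𝟙ᵀy=96.047918  D=ac−b²=10.770139
λ₁=(c·0.093−b)/D = (96.047918·0.093−6.621497)/10.770139 = 0.214571
λ₂=(a−b·0.093)/D = (0.568616−6.621497·0.093)/10.770139 = -0.004381
w* = 0.214571·x + -0.004381·y:
  w_0 = 0.214571·0.6370 + -0.004381·19.2424 = 0.0524  (Qualcomm)
  w_1 = 0.214571·1.8684 + -0.004381·14.0224 = 0.3395  (Starbucks)
  w_2 = 0.214571·1.2185 + -0.004381·13.8063 = 0.2010  (Tesla)
  w_3 = 0.214571·0.4308 + -0.004381·10.8796 = 0.0448  (Pfizer)
  w_4 = 0.214571·0.9577 + -0.004381·17.9842 = 0.1267  (Visa)
  w_5 = 0.214571·1.5091 + -0.004381·20.1130 = 0.2357  (Ford)
Σw_i=1.0000  μᵀw=0.0930
σ²=wᵀΣw=λ₁·μ_p+λ₂ = 0.214571·0.093 + -0.004381 = 0.015574 ≈ 0.0156


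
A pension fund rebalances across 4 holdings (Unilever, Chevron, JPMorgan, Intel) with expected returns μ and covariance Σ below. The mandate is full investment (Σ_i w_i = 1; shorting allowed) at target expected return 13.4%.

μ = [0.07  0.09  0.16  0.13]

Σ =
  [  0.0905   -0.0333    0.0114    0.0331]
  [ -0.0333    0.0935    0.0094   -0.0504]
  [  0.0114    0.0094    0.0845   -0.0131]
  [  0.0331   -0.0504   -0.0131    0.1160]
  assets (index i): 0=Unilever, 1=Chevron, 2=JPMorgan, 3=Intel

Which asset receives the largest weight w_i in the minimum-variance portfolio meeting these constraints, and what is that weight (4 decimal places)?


JPMorgan (0.4091)

u=Σ⁻¹μ = [0.5361  2.0884  1.9130  2.0911]
v=Σ⁻¹𝟙 = [12.2266  22.7384  10.1604  16.1588]
a=μᵀu=0.803410  b=𝟙ᵀu=6.628621  c=𝟙ᵀv=61.284132  D=ac−b²=5.297692
λ₁=(c·0.134−b)/D = (61.284132·0.134−6.628621)/5.297692 = 0.298895
λ₂=(a−b·0.134)/D = (0.803410−6.628621·0.134)/5.297692 = -0.016012
w* = 0.298895·u + -0.016012·v:
  w_0 = 0.298895·0.5361 + -0.016012·12.2266 = -0.0355  (Unilever)
  w_1 = 0.298895·2.0884 + -0.016012·22.7384 = 0.2601  (Chevron)
  w_2 = 0.298895·1.9130 + -0.016012·10.1604 = 0.4091  (JPMorgan)
  w_3 = 0.298895·2.0911 + -0.016012·16.1588 = 0.3663  (Intel)
Σw_i=1.0000  μᵀw=0.1340
σ²=wᵀΣw=λ₁·μ_p+λ₂ = 0.298895·0.134 + -0.016012 = 0.024040 ≈ 0.0240


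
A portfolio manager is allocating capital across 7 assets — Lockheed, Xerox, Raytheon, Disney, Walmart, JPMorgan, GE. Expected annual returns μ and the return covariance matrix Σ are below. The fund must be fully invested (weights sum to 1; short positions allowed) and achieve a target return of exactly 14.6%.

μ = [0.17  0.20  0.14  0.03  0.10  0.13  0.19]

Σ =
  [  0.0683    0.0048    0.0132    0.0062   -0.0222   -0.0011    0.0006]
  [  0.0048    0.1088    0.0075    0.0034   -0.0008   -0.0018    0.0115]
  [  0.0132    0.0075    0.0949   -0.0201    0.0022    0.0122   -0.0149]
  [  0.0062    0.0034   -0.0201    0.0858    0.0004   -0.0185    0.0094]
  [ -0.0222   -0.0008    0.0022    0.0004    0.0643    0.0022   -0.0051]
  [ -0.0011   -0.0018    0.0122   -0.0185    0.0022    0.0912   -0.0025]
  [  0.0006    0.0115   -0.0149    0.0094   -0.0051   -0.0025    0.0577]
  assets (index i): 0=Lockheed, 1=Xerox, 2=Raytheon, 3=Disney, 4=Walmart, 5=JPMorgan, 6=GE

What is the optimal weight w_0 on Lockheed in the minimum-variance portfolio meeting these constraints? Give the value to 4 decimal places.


x=Σ⁻¹μ = [3.0173  1.2652  1.3396  0.2873  2.8041  1.3974  3.6169]
y=Σ⁻¹𝟙 = [18.2358  5.5248  11.2761  13.2221  22.5560  12.4534  19.3313]
a=μᵀx=2.111434  b=𝟙ᵀx=13.727839  c=𝟙ᵀy=102.599389  D=ac−b²=28.178309
λ₁=(c·0.146−b)/D = (102.599389·0.146−13.727839)/28.178309 = 0.044420
λ₂=(a−b·0.146)/D = (2.111434−13.727839·0.146)/28.178309 = 0.003803
w* = 0.044420·x + 0.003803·y:
  w_0 = 0.044420·3.0173 + 0.003803·18.2358 = 0.2034  (Lockheed)
  w_1 = 0.044420·1.2652 + 0.003803·5.5248 = 0.0772  (Xerox)
  w_2 = 0.044420·1.3396 + 0.003803·11.2761 = 0.1024  (Raytheon)
  w_3 = 0.044420·0.2873 + 0.003803·13.2221 = 0.0630  (Disney)
  w_4 = 0.044420·2.8041 + 0.003803·22.5560 = 0.2103  (Walmart)
  w_5 = 0.044420·1.3974 + 0.003803·12.4534 = 0.1094  (JPMorgan)
  w_6 = 0.044420·3.6169 + 0.003803·19.3313 = 0.2342  (GE)
Σw_i=1.0000  μᵀw=0.1460
σ²=wᵀΣw=λ₁·μ_p+λ₂ = 0.044420·0.146 + 0.003803 = 0.010289 ≈ 0.0103

0.2034


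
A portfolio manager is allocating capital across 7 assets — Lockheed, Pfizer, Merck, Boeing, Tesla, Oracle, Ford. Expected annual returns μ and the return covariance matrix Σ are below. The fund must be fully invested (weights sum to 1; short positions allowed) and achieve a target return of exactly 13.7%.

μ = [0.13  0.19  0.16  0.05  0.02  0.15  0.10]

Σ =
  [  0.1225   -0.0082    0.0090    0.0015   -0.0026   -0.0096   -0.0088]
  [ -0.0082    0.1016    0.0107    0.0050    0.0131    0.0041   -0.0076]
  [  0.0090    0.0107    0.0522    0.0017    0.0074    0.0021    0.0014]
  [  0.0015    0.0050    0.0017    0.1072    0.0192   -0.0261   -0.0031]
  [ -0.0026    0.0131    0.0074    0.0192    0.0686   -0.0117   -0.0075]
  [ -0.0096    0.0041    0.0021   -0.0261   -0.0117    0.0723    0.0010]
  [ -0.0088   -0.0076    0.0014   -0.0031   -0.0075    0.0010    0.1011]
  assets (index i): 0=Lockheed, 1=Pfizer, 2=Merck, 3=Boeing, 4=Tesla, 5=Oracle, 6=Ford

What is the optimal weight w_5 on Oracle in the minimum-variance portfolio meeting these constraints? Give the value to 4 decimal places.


g=Σ⁻¹μ = [1.2657  1.6657  2.3387  0.9479  0.0468  2.4135  1.2008]
h=Σ⁻¹𝟙 = [10.3907  7.0992  12.3963  11.5591  13.9232  20.7035  12.3402]
a=μᵀg=1.385642  b=𝟙ᵀg=9.878999  c=𝟙ᵀh=88.412119  D=ac−b²=24.912882
λ₁=(c·0.137−b)/D = (88.412119·0.137−9.878999)/24.912882 = 0.089651
λ₂=(a−b·0.137)/D = (1.385642−9.878999·0.137)/24.912882 = 0.001293
w* = 0.089651·g + 0.001293·h:
  w_0 = 0.089651·1.2657 + 0.001293·10.3907 = 0.1269  (Lockheed)
  w_1 = 0.089651·1.6657 + 0.001293·7.0992 = 0.1585  (Pfizer)
  w_2 = 0.089651·2.3387 + 0.001293·12.3963 = 0.2257  (Merck)
  w_3 = 0.089651·0.9479 + 0.001293·11.5591 = 0.0999  (Boeing)
  w_4 = 0.089651·0.0468 + 0.001293·13.9232 = 0.0222  (Tesla)
  w_5 = 0.089651·2.4135 + 0.001293·20.7035 = 0.2431  (Oracle)
  w_6 = 0.089651·1.2008 + 0.001293·12.3402 = 0.1236  (Ford)
Σw_i=1.0000  μᵀw=0.1370
σ²=wᵀΣw=λ₁·μ_p+λ₂ = 0.089651·0.137 + 0.001293 = 0.013575 ≈ 0.0136

0.2431


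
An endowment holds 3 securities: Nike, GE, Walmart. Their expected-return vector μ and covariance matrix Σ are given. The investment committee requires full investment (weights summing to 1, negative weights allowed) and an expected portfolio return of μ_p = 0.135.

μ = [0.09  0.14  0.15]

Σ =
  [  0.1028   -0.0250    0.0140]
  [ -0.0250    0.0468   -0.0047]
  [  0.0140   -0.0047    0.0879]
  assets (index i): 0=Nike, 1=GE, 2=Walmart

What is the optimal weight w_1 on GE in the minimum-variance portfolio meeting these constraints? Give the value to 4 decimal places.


0.5634

x=Σ⁻¹μ = [1.6288  4.0285  1.6625]
y=Σ⁻¹𝟙 = [15.8022  30.8644  10.5100]
a=μᵀx=0.959947  b=𝟙ᵀx=7.319717  c=𝟙ᵀy=57.176632  D=ac−b²=1.308257
λ₁=(c·0.135−b)/D = (57.176632·0.135−7.319717)/1.308257 = 0.305084
λ₂=(a−b·0.135)/D = (0.959947−7.319717·0.135)/1.308257 = -0.021567
w* = 0.305084·x + -0.021567·y:
  w_0 = 0.305084·1.6288 + -0.021567·15.8022 = 0.1561  (Nike)
  w_1 = 0.305084·4.0285 + -0.021567·30.8644 = 0.5634  (GE)
  w_2 = 0.305084·1.6625 + -0.021567·10.5100 = 0.2805  (Walmart)
Σw_i=1.0000  μᵀw=0.1350
σ²=wᵀΣw=λ₁·μ_p+λ₂ = 0.305084·0.135 + -0.021567 = 0.019619 ≈ 0.0196


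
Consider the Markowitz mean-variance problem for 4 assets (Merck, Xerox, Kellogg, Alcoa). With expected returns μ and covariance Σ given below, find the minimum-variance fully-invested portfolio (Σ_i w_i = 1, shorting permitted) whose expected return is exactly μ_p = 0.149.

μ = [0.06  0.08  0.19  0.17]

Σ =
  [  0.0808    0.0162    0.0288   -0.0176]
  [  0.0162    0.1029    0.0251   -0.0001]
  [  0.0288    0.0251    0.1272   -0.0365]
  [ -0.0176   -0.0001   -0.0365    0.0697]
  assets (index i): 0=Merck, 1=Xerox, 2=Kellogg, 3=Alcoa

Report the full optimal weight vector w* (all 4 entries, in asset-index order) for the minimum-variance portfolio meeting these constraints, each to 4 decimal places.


0.1859  0.0642  0.2613  0.4886

g=Σ⁻¹μ = [0.7072  0.0757  2.4358  3.8933]
h=Σ⁻¹𝟙 = [12.5852  5.1691  10.6188  23.0933]
a=μᵀg=1.173156  b=𝟙ᵀg=7.112059  c=𝟙ᵀh=51.466294  D=ac−b²=9.796602
λ₁=(c·0.149−b)/D = (51.466294·0.149−7.112059)/9.796602 = 0.056797
λ₂=(a−b·0.149)/D = (1.173156−7.112059·0.149)/9.796602 = 0.011581
w* = 0.056797·g + 0.011581·h:
  w_0 = 0.056797·0.7072 + 0.011581·12.5852 = 0.1859  (Merck)
  w_1 = 0.056797·0.0757 + 0.011581·5.1691 = 0.0642  (Xerox)
  w_2 = 0.056797·2.4358 + 0.011581·10.6188 = 0.2613  (Kellogg)
  w_3 = 0.056797·3.8933 + 0.011581·23.0933 = 0.4886  (Alcoa)
Σw_i=1.0000  μᵀw=0.1490
σ²=wᵀΣw=λ₁·μ_p+λ₂ = 0.056797·0.149 + 0.011581 = 0.020044 ≈ 0.0200


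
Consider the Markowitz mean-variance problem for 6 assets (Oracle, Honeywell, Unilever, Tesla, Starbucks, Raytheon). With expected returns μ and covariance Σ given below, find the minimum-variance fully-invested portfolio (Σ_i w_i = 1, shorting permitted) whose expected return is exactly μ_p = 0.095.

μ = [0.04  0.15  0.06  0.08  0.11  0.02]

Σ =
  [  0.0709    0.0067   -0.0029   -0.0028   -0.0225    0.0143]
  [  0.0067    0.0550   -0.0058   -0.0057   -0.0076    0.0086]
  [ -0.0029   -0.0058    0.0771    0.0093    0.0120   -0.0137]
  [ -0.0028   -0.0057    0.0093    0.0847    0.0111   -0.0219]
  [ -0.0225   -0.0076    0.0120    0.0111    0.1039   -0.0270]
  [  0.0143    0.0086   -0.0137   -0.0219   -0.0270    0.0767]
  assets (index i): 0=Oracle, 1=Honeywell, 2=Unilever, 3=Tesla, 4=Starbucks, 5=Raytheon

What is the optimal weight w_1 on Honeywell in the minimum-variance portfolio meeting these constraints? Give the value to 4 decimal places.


0.3355

p=Σ⁻¹μ = [0.6561  2.9202  0.8082  1.0865  1.4023  0.7592]
q=Σ⁻¹𝟙 = [14.4931  18.4799  14.2470  15.2327  16.2694  20.8849]
a=μᵀp=0.769123  b=𝟙ᵀp=7.632464  c=𝟙ᵀq=99.606887  D=ac−b²=18.355416
λ₁=(c·0.095−b)/D = (99.606887·0.095−7.632464)/18.355416 = 0.099708
λ₂=(a−b·0.095)/D = (0.769123−7.632464·0.095)/18.355416 = 0.002399
w* = 0.099708·p + 0.002399·q:
  w_0 = 0.099708·0.6561 + 0.002399·14.4931 = 0.1002  (Oracle)
  w_1 = 0.099708·2.9202 + 0.002399·18.4799 = 0.3355  (Honeywell)
  w_2 = 0.099708·0.8082 + 0.002399·14.2470 = 0.1148  (Unilever)
  w_3 = 0.099708·1.0865 + 0.002399·15.2327 = 0.1449  (Tesla)
  w_4 = 0.099708·1.4023 + 0.002399·16.2694 = 0.1789  (Starbucks)
  w_5 = 0.099708·0.7592 + 0.002399·20.8849 = 0.1258  (Raytheon)
Σw_i=1.0000  μᵀw=0.0950
σ²=wᵀΣw=λ₁·μ_p+λ₂ = 0.099708·0.095 + 0.002399 = 0.011872 ≈ 0.0119


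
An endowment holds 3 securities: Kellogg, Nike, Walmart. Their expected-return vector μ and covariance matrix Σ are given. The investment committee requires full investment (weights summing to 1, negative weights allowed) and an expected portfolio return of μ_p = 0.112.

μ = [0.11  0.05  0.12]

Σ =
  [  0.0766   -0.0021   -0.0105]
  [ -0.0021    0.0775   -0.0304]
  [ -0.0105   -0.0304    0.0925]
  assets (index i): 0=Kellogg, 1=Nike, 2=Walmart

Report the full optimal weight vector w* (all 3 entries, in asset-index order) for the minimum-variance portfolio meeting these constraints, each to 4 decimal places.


g=Σ⁻¹μ = [1.7475  1.4685  1.9783]
h=Σ⁻¹𝟙 = [16.3140  21.0224  19.5717]
a=μᵀg=0.503040  b=𝟙ᵀg=5.194256  c=𝟙ᵀh=56.908040  D=ac−b²=1.646752
λ₁=(c·0.112−b)/D = (56.908040·0.112−5.194256)/1.646752 = 0.716225
λ₂=(a−b·0.112)/D = (0.503040−5.194256·0.112)/1.646752 = -0.047801
w* = 0.716225·g + -0.047801·h:
  w_0 = 0.716225·1.7475 + -0.047801·16.3140 = 0.4718  (Kellogg)
  w_1 = 0.716225·1.4685 + -0.047801·21.0224 = 0.0469  (Nike)
  w_2 = 0.716225·1.9783 + -0.047801·19.5717 = 0.4814  (Walmart)
Σw_i=1.0000  μᵀw=0.1120
σ²=wᵀΣw=λ₁·μ_p+λ₂ = 0.716225·0.112 + -0.047801 = 0.032416 ≈ 0.0324

0.4718  0.0469  0.4814


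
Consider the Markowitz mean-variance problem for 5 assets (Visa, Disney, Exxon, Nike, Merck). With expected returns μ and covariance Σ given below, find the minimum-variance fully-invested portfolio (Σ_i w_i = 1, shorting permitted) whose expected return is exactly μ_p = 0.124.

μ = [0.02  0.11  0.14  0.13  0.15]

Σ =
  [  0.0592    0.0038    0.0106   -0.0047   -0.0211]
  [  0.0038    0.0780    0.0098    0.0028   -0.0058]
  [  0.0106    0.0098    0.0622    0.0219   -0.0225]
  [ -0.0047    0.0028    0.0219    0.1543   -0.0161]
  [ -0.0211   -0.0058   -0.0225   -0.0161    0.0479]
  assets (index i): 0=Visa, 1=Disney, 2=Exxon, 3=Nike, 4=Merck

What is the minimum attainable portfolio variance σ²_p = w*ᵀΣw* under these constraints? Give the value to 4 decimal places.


x=Σ⁻¹μ = [1.8810  1.2876  3.5950  1.0072  6.1432]
y=Σ⁻¹𝟙 = [30.3695  11.7226  23.9536  9.0056  49.9527]
a=μᵀx=1.734972  b=𝟙ᵀx=13.914014  c=𝟙ᵀy=125.003997  D=ac−b²=23.278692
λ₁=(c·0.124−b)/D = (125.003997·0.124−13.914014)/23.278692 = 0.068152
λ₂=(a−b·0.124)/D = (1.734972−13.914014·0.124)/23.278692 = 0.000414
w* = 0.068152·x + 0.000414·y:
  w_0 = 0.068152·1.8810 + 0.000414·30.3695 = 0.1408  (Visa)
  w_1 = 0.068152·1.2876 + 0.000414·11.7226 = 0.0926  (Disney)
  w_2 = 0.068152·3.5950 + 0.000414·23.9536 = 0.2549  (Exxon)
  w_3 = 0.068152·1.0072 + 0.000414·9.0056 = 0.0724  (Nike)
  w_4 = 0.068152·6.1432 + 0.000414·49.9527 = 0.4393  (Merck)
Σw_i=1.0000  μᵀw=0.1240
σ²=wᵀΣw=λ₁·μ_p+λ₂ = 0.068152·0.124 + 0.000414 = 0.008865 ≈ 0.0089

0.0089


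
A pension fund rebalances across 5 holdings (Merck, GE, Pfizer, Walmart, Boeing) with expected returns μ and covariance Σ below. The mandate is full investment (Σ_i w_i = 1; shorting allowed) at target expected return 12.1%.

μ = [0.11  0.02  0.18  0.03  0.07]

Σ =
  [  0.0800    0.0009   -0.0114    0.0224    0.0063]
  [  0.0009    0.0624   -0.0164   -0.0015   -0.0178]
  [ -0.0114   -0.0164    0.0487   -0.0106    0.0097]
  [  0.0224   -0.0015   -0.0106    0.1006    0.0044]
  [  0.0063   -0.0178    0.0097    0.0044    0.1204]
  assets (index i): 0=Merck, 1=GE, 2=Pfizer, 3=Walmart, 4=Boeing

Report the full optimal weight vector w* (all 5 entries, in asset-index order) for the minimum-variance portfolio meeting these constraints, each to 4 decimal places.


0.2012  0.1994  0.5005  0.0534  0.0453

p=Σ⁻¹μ = [1.8943  1.6338  4.7071  0.3823  0.3306]
q=Σ⁻¹𝟙 = [13.3356  27.3192  33.4402  10.5271  8.5679]
a=μᵀp=1.122936  b=𝟙ᵀp=8.948106  c=𝟙ᵀq=93.190040  D=ac−b²=24.577847
λ₁=(c·0.121−b)/D = (93.190040·0.121−8.948106)/24.577847 = 0.094715
λ₂=(a−b·0.121)/D = (1.122936−8.948106·0.121)/24.577847 = 0.001636
w* = 0.094715·p + 0.001636·q:
  w_0 = 0.094715·1.8943 + 0.001636·13.3356 = 0.2012  (Merck)
  w_1 = 0.094715·1.6338 + 0.001636·27.3192 = 0.1994  (GE)
  w_2 = 0.094715·4.7071 + 0.001636·33.4402 = 0.5005  (Pfizer)
  w_3 = 0.094715·0.3823 + 0.001636·10.5271 = 0.0534  (Walmart)
  w_4 = 0.094715·0.3306 + 0.001636·8.5679 = 0.0453  (Boeing)
Σw_i=1.0000  μᵀw=0.1210
σ²=wᵀΣw=λ₁·μ_p+λ₂ = 0.094715·0.121 + 0.001636 = 0.013097 ≈ 0.0131


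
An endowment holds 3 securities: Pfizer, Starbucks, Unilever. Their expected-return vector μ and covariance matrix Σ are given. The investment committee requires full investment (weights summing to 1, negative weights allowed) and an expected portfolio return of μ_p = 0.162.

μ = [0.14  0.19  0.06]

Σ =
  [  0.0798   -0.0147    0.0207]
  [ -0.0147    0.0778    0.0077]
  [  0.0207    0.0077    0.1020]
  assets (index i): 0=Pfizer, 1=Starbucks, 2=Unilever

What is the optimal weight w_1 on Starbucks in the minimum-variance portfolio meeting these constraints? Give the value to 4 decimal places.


u=Σ⁻¹μ = [2.3122  2.8889  -0.0991]
v=Σ⁻¹𝟙 = [13.7413  14.8666  5.8930]
a=μᵀu=0.866652  b=𝟙ᵀu=5.102011  c=𝟙ᵀv=34.500846  D=ac−b²=3.869714
λ₁=(c·0.162−b)/D = (34.500846·0.162−5.102011)/3.869714 = 0.125882
λ₂=(a−b·0.162)/D = (0.866652−5.102011·0.162)/3.869714 = 0.010369
w* = 0.125882·u + 0.010369·v:
  w_0 = 0.125882·2.3122 + 0.010369·13.7413 = 0.4336  (Pfizer)
  w_1 = 0.125882·2.8889 + 0.010369·14.8666 = 0.5178  (Starbucks)
  w_2 = 0.125882·-0.0991 + 0.010369·5.8930 = 0.0486  (Unilever)
Σw_i=1.0000  μᵀw=0.1620
σ²=wᵀΣw=λ₁·μ_p+λ₂ = 0.125882·0.162 + 0.010369 = 0.030762 ≈ 0.0308

0.5178


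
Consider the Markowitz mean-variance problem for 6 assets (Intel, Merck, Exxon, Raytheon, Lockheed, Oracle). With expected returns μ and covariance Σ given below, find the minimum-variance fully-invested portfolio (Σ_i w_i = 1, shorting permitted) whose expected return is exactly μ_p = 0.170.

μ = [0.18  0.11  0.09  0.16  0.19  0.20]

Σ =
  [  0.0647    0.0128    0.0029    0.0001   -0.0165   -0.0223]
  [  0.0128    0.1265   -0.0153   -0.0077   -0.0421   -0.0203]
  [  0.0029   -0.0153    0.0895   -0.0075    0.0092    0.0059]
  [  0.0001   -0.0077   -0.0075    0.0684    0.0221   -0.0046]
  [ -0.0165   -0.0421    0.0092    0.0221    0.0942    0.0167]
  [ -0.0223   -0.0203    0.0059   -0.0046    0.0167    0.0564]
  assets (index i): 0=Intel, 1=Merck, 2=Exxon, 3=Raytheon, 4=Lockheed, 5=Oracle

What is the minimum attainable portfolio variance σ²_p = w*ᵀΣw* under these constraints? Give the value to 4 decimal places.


g=Σ⁻¹μ = [4.8321  2.2873  0.8287  2.3410  2.2413  5.7205]
h=Σ⁻¹𝟙 = [25.1614  16.6111  11.2647  15.7342  12.3163  30.1159]
a=μᵀg=3.140462  b=𝟙ᵀg=18.250841  c=𝟙ᵀh=111.203611  D=ac−b²=16.137494
λ₁=(c·0.170−b)/D = (111.203611·0.170−18.250841)/16.137494 = 0.040513
λ₂=(a−b·0.170)/D = (3.140462−18.250841·0.170)/16.137494 = 0.002344
w* = 0.040513·g + 0.002344·h:
  w_0 = 0.040513·4.8321 + 0.002344·25.1614 = 0.2547  (Intel)
  w_1 = 0.040513·2.2873 + 0.002344·16.6111 = 0.1316  (Merck)
  w_2 = 0.040513·0.8287 + 0.002344·11.2647 = 0.0600  (Exxon)
  w_3 = 0.040513·2.3410 + 0.002344·15.7342 = 0.1317  (Raytheon)
  w_4 = 0.040513·2.2413 + 0.002344·12.3163 = 0.1197  (Lockheed)
  w_5 = 0.040513·5.7205 + 0.002344·30.1159 = 0.3023  (Oracle)
Σw_i=1.0000  μᵀw=0.1700
σ²=wᵀΣw=λ₁·μ_p+λ₂ = 0.040513·0.170 + 0.002344 = 0.009231 ≈ 0.0092

0.0092
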